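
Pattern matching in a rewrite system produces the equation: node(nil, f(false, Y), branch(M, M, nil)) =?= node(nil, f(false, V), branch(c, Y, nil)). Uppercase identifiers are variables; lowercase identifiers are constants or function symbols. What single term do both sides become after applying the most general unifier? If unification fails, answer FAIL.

node(nil, f(false, c), branch(c, c, nil))

Decompose node/3: nil =?= nil,  f(false, Y) =?= f(false, V),  branch(M, M, nil) =?= branch(c, Y, nil).
Delete trivial equation nil =?= nil.
Decompose f/2: false =?= false,  Y =?= V.
Delete trivial equation false =?= false.
Bind Y := V; substituting into the remaining equation gives: branch(M, M, nil) =?= branch(c, V, nil).
Decompose branch/3: M =?= c,  M =?= V,  nil =?= nil.
Bind M := c; substituting into the one remaining equation that mentions M gives: c =?= V.
Bind V := c; no other remaining equation mentions V. Substituting into the earlier binding gives Y := c.
Delete trivial equation nil =?= nil.
Applying the MGU to either side gives node(nil, f(false, c), branch(c, c, nil)).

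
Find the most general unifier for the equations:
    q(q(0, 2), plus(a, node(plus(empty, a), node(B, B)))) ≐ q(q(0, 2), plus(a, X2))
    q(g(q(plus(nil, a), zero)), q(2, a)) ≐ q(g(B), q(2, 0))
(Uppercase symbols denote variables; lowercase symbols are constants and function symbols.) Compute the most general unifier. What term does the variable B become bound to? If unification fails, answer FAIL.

FAIL

Decompose q/2: q(0, 2) ≐ q(0, 2),  plus(a, node(plus(empty, a), node(B, B))) ≐ plus(a, X2).
Delete trivial equation q(0, 2) ≐ q(0, 2).
Decompose plus/2: a ≐ a,  node(plus(empty, a), node(B, B)) ≐ X2.
Delete trivial equation a ≐ a.
Bind X2 := node(plus(empty, a), node(B, B)); no other remaining equation mentions X2.
Decompose q/2: g(q(plus(nil, a), zero)) ≐ g(B),  q(2, a) ≐ q(2, 0).
Decompose g/1: q(plus(nil, a), zero) ≐ B.
Bind B := q(plus(nil, a), zero); no other remaining equation mentions B. Substituting into the earlier binding gives X2 := node(plus(empty, a), node(q(plus(nil, a), zero), q(plus(nil, a), zero))).
Decompose q/2: 2 ≐ 2,  a ≐ 0.
Delete trivial equation 2 ≐ 2.
Clash: constants a and 0 differ; no unifier exists.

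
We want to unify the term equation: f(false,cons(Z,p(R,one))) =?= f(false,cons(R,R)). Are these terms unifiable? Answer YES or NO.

NO

Decompose f/2: false =?= false,  cons(Z,p(R,one)) =?= cons(R,R).
Delete trivial equation false =?= false.
Decompose cons/2: Z =?= R,  p(R,one) =?= R.
Bind Z := R; no other remaining equation mentions Z.
Occurs check fails: R occurs in p(R,one); the equation R =?= p(R,one) has no finite solution.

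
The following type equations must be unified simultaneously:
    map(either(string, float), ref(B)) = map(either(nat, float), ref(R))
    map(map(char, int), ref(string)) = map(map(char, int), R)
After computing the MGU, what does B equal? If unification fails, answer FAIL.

Decompose map/2: either(string, float) = either(nat, float),  ref(B) = ref(R).
Decompose either/2: string = nat,  float = float.
Clash: constants string and nat differ; no unifier exists.

FAIL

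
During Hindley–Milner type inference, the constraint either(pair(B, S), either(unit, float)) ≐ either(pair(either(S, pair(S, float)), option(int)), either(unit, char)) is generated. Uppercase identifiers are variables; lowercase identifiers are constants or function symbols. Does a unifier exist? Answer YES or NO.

Decompose either/2: pair(B, S) ≐ pair(either(S, pair(S, float)), option(int)),  either(unit, float) ≐ either(unit, char).
Decompose pair/2: B ≐ either(S, pair(S, float)),  S ≐ option(int).
Bind B := either(S, pair(S, float)); no other remaining equation mentions B.
Bind S := option(int); no other remaining equation mentions S. Substituting into the earlier binding gives B := either(option(int), pair(option(int), float)).
Decompose either/2: unit ≐ unit,  float ≐ char.
Delete trivial equation unit ≐ unit.
Clash: constants float and char differ; no unifier exists.

NO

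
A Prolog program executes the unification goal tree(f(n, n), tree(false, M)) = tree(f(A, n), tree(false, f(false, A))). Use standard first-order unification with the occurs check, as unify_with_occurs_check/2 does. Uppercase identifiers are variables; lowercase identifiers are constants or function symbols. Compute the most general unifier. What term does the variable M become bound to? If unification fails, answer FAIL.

Decompose tree/2: f(n, n) = f(A, n),  tree(false, M) = tree(false, f(false, A)).
Decompose f/2: n = A,  n = n.
Bind A := n; substituting into the one remaining equation that mentions A gives: tree(false, M) = tree(false, f(false, n)).
Delete trivial equation n = n.
Decompose tree/2: false = false,  M = f(false, n).
Delete trivial equation false = false.
Bind M := f(false, n).
MGU = { A ↦ n, M ↦ f(false, n) }, so M ↦ f(false, n).

f(false, n)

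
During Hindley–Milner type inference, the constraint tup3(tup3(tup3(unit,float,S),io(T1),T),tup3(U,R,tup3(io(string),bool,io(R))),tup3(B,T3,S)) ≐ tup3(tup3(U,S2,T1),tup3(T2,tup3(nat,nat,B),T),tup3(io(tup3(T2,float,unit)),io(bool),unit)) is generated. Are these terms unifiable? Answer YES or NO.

YES

Decompose tup3/3: tup3(tup3(unit,float,S),io(T1),T) ≐ tup3(U,S2,T1),  tup3(U,R,tup3(io(string),bool,io(R))) ≐ tup3(T2,tup3(nat,nat,B),T),  tup3(B,T3,S) ≐ tup3(io(tup3(T2,float,unit)),io(bool),unit).
Decompose tup3/3: tup3(unit,float,S) ≐ U,  io(T1) ≐ S2,  T ≐ T1.
Bind U := tup3(unit,float,S); substituting into the one remaining equation that mentions U gives: tup3(tup3(unit,float,S),R,tup3(io(string),bool,io(R))) ≐ tup3(T2,tup3(nat,nat,B),T).
Bind S2 := io(T1); no other remaining equation mentions S2.
Bind T := T1; substituting into the one remaining equation that mentions T gives: tup3(tup3(unit,float,S),R,tup3(io(string),bool,io(R))) ≐ tup3(T2,tup3(nat,nat,B),T1).
Decompose tup3/3: tup3(unit,float,S) ≐ T2,  R ≐ tup3(nat,nat,B),  tup3(io(string),bool,io(R)) ≐ T1.
Bind T2 := tup3(unit,float,S); substituting into the one remaining equation that mentions T2 gives: tup3(B,T3,S) ≐ tup3(io(tup3(tup3(unit,float,S),float,unit)),io(bool),unit).
Bind R := tup3(nat,nat,B); substituting into the one remaining equation that mentions R gives: tup3(io(string),bool,io(tup3(nat,nat,B))) ≐ T1.
Bind T1 := tup3(io(string),bool,io(tup3(nat,nat,B))); no other remaining equation mentions T1. Substituting into the earlier bindings gives S2 := io(tup3(io(string),bool,io(tup3(nat,nat,B)))), T := tup3(io(string),bool,io(tup3(nat,nat,B))).
Decompose tup3/3: B ≐ io(tup3(tup3(unit,float,S),float,unit)),  T3 ≐ io(bool),  S ≐ unit.
Bind B := io(tup3(tup3(unit,float,S),float,unit)); no other remaining equation mentions B. Substituting into the earlier bindings gives S2 := io(tup3(io(string),bool,io(tup3(nat,nat,io(tup3(tup3(unit,float,S),float,unit)))))), T := tup3(io(string),bool,io(tup3(nat,nat,io(tup3(tup3(unit,float,S),float,unit))))), R := tup3(nat,nat,io(tup3(tup3(unit,float,S),float,unit))), T1 := tup3(io(string),bool,io(tup3(nat,nat,io(tup3(tup3(unit,float,S),float,unit))))).
Bind T3 := io(bool); no other remaining equation mentions T3.
Bind S := unit. Substituting into the earlier bindings gives U := tup3(unit,float,unit), S2 := io(tup3(io(string),bool,io(tup3(nat,nat,io(tup3(tup3(unit,float,unit),float,unit)))))), T := tup3(io(string),bool,io(tup3(nat,nat,io(tup3(tup3(unit,float,unit),float,unit))))), T2 := tup3(unit,float,unit), R := tup3(nat,nat,io(tup3(tup3(unit,float,unit),float,unit))), T1 := tup3(io(string),bool,io(tup3(nat,nat,io(tup3(tup3(unit,float,unit),float,unit))))), B := io(tup3(tup3(unit,float,unit),float,unit)).
No equations remain and no clash or occurs-check failure arose, so a unifier exists.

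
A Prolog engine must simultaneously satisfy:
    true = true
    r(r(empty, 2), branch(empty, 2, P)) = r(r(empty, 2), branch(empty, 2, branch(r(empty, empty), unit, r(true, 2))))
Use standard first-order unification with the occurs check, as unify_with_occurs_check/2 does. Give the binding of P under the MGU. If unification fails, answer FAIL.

Delete trivial equation true = true.
Decompose r/2: r(empty, 2) = r(empty, 2),  branch(empty, 2, P) = branch(empty, 2, branch(r(empty, empty), unit, r(true, 2))).
Delete trivial equation r(empty, 2) = r(empty, 2).
Decompose branch/3: empty = empty,  2 = 2,  P = branch(r(empty, empty), unit, r(true, 2)).
Delete trivial equation empty = empty.
Delete trivial equation 2 = 2.
Bind P := branch(r(empty, empty), unit, r(true, 2)).
MGU = { P = branch(r(empty, empty), unit, r(true, 2)) }, so P = branch(r(empty, empty), unit, r(true, 2)).

branch(r(empty, empty), unit, r(true, 2))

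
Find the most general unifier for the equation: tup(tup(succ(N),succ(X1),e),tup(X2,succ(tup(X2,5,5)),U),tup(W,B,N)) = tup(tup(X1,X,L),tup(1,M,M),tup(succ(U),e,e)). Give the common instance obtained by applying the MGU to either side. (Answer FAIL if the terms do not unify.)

Decompose tup/3: tup(succ(N),succ(X1),e) = tup(X1,X,L),  tup(X2,succ(tup(X2,5,5)),U) = tup(1,M,M),  tup(W,B,N) = tup(succ(U),e,e).
Decompose tup/3: succ(N) = X1,  succ(X1) = X,  e = L.
Bind X1 := succ(N); substituting into the one remaining equation that mentions X1 gives: succ(succ(N)) = X.
Bind X := succ(succ(N)); no other remaining equation mentions X.
Bind L := e; no other remaining equation mentions L.
Decompose tup/3: X2 = 1,  succ(tup(X2,5,5)) = M,  U = M.
Bind X2 := 1; substituting into the one remaining equation that mentions X2 gives: succ(tup(1,5,5)) = M.
Bind M := succ(tup(1,5,5)); substituting into the one remaining equation that mentions M gives: U = succ(tup(1,5,5)).
Bind U := succ(tup(1,5,5)); substituting into the remaining equation gives: tup(W,B,N) = tup(succ(succ(tup(1,5,5))),e,e).
Decompose tup/3: W = succ(succ(tup(1,5,5))),  B = e,  N = e.
Bind W := succ(succ(tup(1,5,5))); no other remaining equation mentions W.
Bind B := e; no other remaining equation mentions B.
Bind N := e. Substituting into the earlier bindings gives X1 := succ(e), X := succ(succ(e)).
Applying the MGU to either side gives tup(tup(succ(e),succ(succ(e)),e),tup(1,succ(tup(1,5,5)),succ(tup(1,5,5))),tup(succ(succ(tup(1,5,5))),e,e)).

tup(tup(succ(e),succ(succ(e)),e),tup(1,succ(tup(1,5,5)),succ(tup(1,5,5))),tup(succ(succ(tup(1,5,5))),e,e))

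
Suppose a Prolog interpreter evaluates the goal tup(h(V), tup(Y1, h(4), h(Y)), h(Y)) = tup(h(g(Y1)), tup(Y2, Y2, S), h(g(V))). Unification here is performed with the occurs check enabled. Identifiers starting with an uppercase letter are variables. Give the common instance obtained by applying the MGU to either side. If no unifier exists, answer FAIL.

Decompose tup/3: h(V) = h(g(Y1)),  tup(Y1, h(4), h(Y)) = tup(Y2, Y2, S),  h(Y) = h(g(V)).
Decompose h/1: V = g(Y1).
Bind V := g(Y1); substituting into the one remaining equation that mentions V gives: h(Y) = h(g(g(Y1))).
Decompose tup/3: Y1 = Y2,  h(4) = Y2,  h(Y) = S.
Bind Y1 := Y2; substituting into the one remaining equation that mentions Y1 gives: h(Y) = h(g(g(Y2))). Substituting into the earlier binding gives V := g(Y2).
Bind Y2 := h(4); substituting into the one remaining equation that mentions Y2 gives: h(Y) = h(g(g(h(4)))). Substituting into the earlier bindings gives V := g(h(4)), Y1 := h(4).
Bind S := h(Y); no other remaining equation mentions S.
Decompose h/1: Y = g(g(h(4))).
Bind Y := g(g(h(4))). Substituting into the earlier binding gives S := h(g(g(h(4)))).
Applying the MGU to either side gives tup(h(g(h(4))), tup(h(4), h(4), h(g(g(h(4))))), h(g(g(h(4))))).

tup(h(g(h(4))), tup(h(4), h(4), h(g(g(h(4))))), h(g(g(h(4)))))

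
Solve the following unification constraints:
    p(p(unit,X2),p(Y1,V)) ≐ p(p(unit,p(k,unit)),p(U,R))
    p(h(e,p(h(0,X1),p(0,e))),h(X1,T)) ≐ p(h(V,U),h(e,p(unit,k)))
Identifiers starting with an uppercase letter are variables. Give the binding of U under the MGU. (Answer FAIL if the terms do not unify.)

p(h(0,e),p(0,e))

Decompose p/2: p(unit,X2) ≐ p(unit,p(k,unit)),  p(Y1,V) ≐ p(U,R).
Decompose p/2: unit ≐ unit,  X2 ≐ p(k,unit).
Delete trivial equation unit ≐ unit.
Bind X2 := p(k,unit); no other remaining equation mentions X2.
Decompose p/2: Y1 ≐ U,  V ≐ R.
Bind Y1 := U; no other remaining equation mentions Y1.
Bind V := R; substituting into the remaining equation gives: p(h(e,p(h(0,X1),p(0,e))),h(X1,T)) ≐ p(h(R,U),h(e,p(unit,k))).
Decompose p/2: h(e,p(h(0,X1),p(0,e))) ≐ h(R,U),  h(X1,T) ≐ h(e,p(unit,k)).
Decompose h/2: e ≐ R,  p(h(0,X1),p(0,e)) ≐ U.
Bind R := e; no other remaining equation mentions R. Substituting into the earlier binding gives V := e.
Bind U := p(h(0,X1),p(0,e)); no other remaining equation mentions U. Substituting into the earlier binding gives Y1 := p(h(0,X1),p(0,e)).
Decompose h/2: X1 ≐ e,  T ≐ p(unit,k).
Bind X1 := e; no other remaining equation mentions X1. Substituting into the earlier bindings gives Y1 := p(h(0,e),p(0,e)), U := p(h(0,e),p(0,e)).
Bind T := p(unit,k).
MGU = { X2 -> p(k,unit), Y1 -> p(h(0,e),p(0,e)), V -> e, R -> e, U -> p(h(0,e),p(0,e)), X1 -> e, T -> p(unit,k) }, so U -> p(h(0,e),p(0,e)).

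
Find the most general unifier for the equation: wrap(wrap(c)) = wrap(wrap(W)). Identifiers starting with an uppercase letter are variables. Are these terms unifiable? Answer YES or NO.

YES

Decompose wrap/1: wrap(c) = wrap(W).
Decompose wrap/1: c = W.
Bind W := c.
No equations remain and no clash or occurs-check failure arose, so a unifier exists.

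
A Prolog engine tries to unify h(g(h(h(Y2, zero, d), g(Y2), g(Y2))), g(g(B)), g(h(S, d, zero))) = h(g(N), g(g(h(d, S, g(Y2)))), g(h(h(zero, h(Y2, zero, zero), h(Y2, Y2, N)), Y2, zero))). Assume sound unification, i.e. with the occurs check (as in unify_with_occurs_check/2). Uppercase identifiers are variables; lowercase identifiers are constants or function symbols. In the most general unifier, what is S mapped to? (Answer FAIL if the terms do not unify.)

h(zero, h(d, zero, zero), h(d, d, h(h(d, zero, d), g(d), g(d))))

Decompose h/3: g(h(h(Y2, zero, d), g(Y2), g(Y2))) = g(N),  g(g(B)) = g(g(h(d, S, g(Y2)))),  g(h(S, d, zero)) = g(h(h(zero, h(Y2, zero, zero), h(Y2, Y2, N)), Y2, zero)).
Decompose g/1: h(h(Y2, zero, d), g(Y2), g(Y2)) = N.
Bind N := h(h(Y2, zero, d), g(Y2), g(Y2)); substituting into the one remaining equation that mentions N gives: g(h(S, d, zero)) = g(h(h(zero, h(Y2, zero, zero), h(Y2, Y2, h(h(Y2, zero, d), g(Y2), g(Y2)))), Y2, zero)).
Decompose g/1: g(B) = g(h(d, S, g(Y2))).
Decompose g/1: B = h(d, S, g(Y2)).
Bind B := h(d, S, g(Y2)); no other remaining equation mentions B.
Decompose g/1: h(S, d, zero) = h(h(zero, h(Y2, zero, zero), h(Y2, Y2, h(h(Y2, zero, d), g(Y2), g(Y2)))), Y2, zero).
Decompose h/3: S = h(zero, h(Y2, zero, zero), h(Y2, Y2, h(h(Y2, zero, d), g(Y2), g(Y2)))),  d = Y2,  zero = zero.
Bind S := h(zero, h(Y2, zero, zero), h(Y2, Y2, h(h(Y2, zero, d), g(Y2), g(Y2)))); no other remaining equation mentions S. Substituting into the earlier binding gives B := h(d, h(zero, h(Y2, zero, zero), h(Y2, Y2, h(h(Y2, zero, d), g(Y2), g(Y2)))), g(Y2)).
Bind Y2 := d; no other remaining equation mentions Y2. Substituting into the earlier bindings gives N := h(h(d, zero, d), g(d), g(d)), B := h(d, h(zero, h(d, zero, zero), h(d, d, h(h(d, zero, d), g(d), g(d)))), g(d)), S := h(zero, h(d, zero, zero), h(d, d, h(h(d, zero, d), g(d), g(d)))).
Delete trivial equation zero = zero.
MGU = { N -> h(h(d, zero, d), g(d), g(d)), B -> h(d, h(zero, h(d, zero, zero), h(d, d, h(h(d, zero, d), g(d), g(d)))), g(d)), S -> h(zero, h(d, zero, zero), h(d, d, h(h(d, zero, d), g(d), g(d)))), Y2 -> d }, so S -> h(zero, h(d, zero, zero), h(d, d, h(h(d, zero, d), g(d), g(d)))).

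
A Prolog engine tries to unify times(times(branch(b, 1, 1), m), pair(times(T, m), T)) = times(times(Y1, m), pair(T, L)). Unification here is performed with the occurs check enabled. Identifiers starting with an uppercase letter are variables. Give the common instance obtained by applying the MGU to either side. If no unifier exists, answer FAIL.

Decompose times/2: times(branch(b, 1, 1), m) = times(Y1, m),  pair(times(T, m), T) = pair(T, L).
Decompose times/2: branch(b, 1, 1) = Y1,  m = m.
Bind Y1 := branch(b, 1, 1); no other remaining equation mentions Y1.
Delete trivial equation m = m.
Decompose pair/2: times(T, m) = T,  T = L.
Occurs check fails: T occurs in times(T, m); the equation T = times(T, m) has no finite solution.

FAIL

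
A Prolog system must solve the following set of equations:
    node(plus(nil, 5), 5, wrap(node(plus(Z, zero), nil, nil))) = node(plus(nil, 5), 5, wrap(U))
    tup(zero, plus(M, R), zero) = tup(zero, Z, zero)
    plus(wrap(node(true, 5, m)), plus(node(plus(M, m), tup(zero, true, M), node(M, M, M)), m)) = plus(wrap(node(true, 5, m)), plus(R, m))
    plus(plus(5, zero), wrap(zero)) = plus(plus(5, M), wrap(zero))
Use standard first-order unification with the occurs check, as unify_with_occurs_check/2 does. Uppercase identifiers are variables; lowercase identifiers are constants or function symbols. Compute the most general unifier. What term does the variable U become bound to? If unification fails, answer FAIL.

node(plus(plus(zero, node(plus(zero, m), tup(zero, true, zero), node(zero, zero, zero))), zero), nil, nil)

Decompose node/3: plus(nil, 5) = plus(nil, 5),  5 = 5,  wrap(node(plus(Z, zero), nil, nil)) = wrap(U).
Delete trivial equation plus(nil, 5) = plus(nil, 5).
Delete trivial equation 5 = 5.
Decompose wrap/1: node(plus(Z, zero), nil, nil) = U.
Bind U := node(plus(Z, zero), nil, nil); no other remaining equation mentions U.
Decompose tup/3: zero = zero,  plus(M, R) = Z,  zero = zero.
Delete trivial equation zero = zero.
Bind Z := plus(M, R); no other remaining equation mentions Z. Substituting into the earlier binding gives U := node(plus(plus(M, R), zero), nil, nil).
Delete trivial equation zero = zero.
Decompose plus/2: wrap(node(true, 5, m)) = wrap(node(true, 5, m)),  plus(node(plus(M, m), tup(zero, true, M), node(M, M, M)), m) = plus(R, m).
Delete trivial equation wrap(node(true, 5, m)) = wrap(node(true, 5, m)).
Decompose plus/2: node(plus(M, m), tup(zero, true, M), node(M, M, M)) = R,  m = m.
Bind R := node(plus(M, m), tup(zero, true, M), node(M, M, M)); no other remaining equation mentions R. Substituting into the earlier bindings gives U := node(plus(plus(M, node(plus(M, m), tup(zero, true, M), node(M, M, M))), zero), nil, nil), Z := plus(M, node(plus(M, m), tup(zero, true, M), node(M, M, M))).
Delete trivial equation m = m.
Decompose plus/2: plus(5, zero) = plus(5, M),  wrap(zero) = wrap(zero).
Decompose plus/2: 5 = 5,  zero = M.
Delete trivial equation 5 = 5.
Bind M := zero; no other remaining equation mentions M. Substituting into the earlier bindings gives U := node(plus(plus(zero, node(plus(zero, m), tup(zero, true, zero), node(zero, zero, zero))), zero), nil, nil), Z := plus(zero, node(plus(zero, m), tup(zero, true, zero), node(zero, zero, zero))), R := node(plus(zero, m), tup(zero, true, zero), node(zero, zero, zero)).
Delete trivial equation wrap(zero) = wrap(zero).
MGU = { U ↦ node(plus(plus(zero, node(plus(zero, m), tup(zero, true, zero), node(zero, zero, zero))), zero), nil, nil), Z ↦ plus(zero, node(plus(zero, m), tup(zero, true, zero), node(zero, zero, zero))), R ↦ node(plus(zero, m), tup(zero, true, zero), node(zero, zero, zero)), M ↦ zero }, so U ↦ node(plus(plus(zero, node(plus(zero, m), tup(zero, true, zero), node(zero, zero, zero))), zero), nil, nil).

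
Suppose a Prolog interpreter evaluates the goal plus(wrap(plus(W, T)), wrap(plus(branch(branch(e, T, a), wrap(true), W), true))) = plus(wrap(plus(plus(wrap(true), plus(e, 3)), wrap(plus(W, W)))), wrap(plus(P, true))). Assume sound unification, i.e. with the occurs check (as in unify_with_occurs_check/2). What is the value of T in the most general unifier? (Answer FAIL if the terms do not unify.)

wrap(plus(plus(wrap(true), plus(e, 3)), plus(wrap(true), plus(e, 3))))

Decompose plus/2: wrap(plus(W, T)) = wrap(plus(plus(wrap(true), plus(e, 3)), wrap(plus(W, W)))),  wrap(plus(branch(branch(e, T, a), wrap(true), W), true)) = wrap(plus(P, true)).
Decompose wrap/1: plus(W, T) = plus(plus(wrap(true), plus(e, 3)), wrap(plus(W, W))).
Decompose plus/2: W = plus(wrap(true), plus(e, 3)),  T = wrap(plus(W, W)).
Bind W := plus(wrap(true), plus(e, 3)); substituting into the remaining equations gives: T = wrap(plus(plus(wrap(true), plus(e, 3)), plus(wrap(true), plus(e, 3)))),  wrap(plus(branch(branch(e, T, a), wrap(true), plus(wrap(true), plus(e, 3))), true)) = wrap(plus(P, true)).
Bind T := wrap(plus(plus(wrap(true), plus(e, 3)), plus(wrap(true), plus(e, 3)))); substituting into the remaining equation gives: wrap(plus(branch(branch(e, wrap(plus(plus(wrap(true), plus(e, 3)), plus(wrap(true), plus(e, 3)))), a), wrap(true), plus(wrap(true), plus(e, 3))), true)) = wrap(plus(P, true)).
Decompose wrap/1: plus(branch(branch(e, wrap(plus(plus(wrap(true), plus(e, 3)), plus(wrap(true), plus(e, 3)))), a), wrap(true), plus(wrap(true), plus(e, 3))), true) = plus(P, true).
Decompose plus/2: branch(branch(e, wrap(plus(plus(wrap(true), plus(e, 3)), plus(wrap(true), plus(e, 3)))), a), wrap(true), plus(wrap(true), plus(e, 3))) = P,  true = true.
Bind P := branch(branch(e, wrap(plus(plus(wrap(true), plus(e, 3)), plus(wrap(true), plus(e, 3)))), a), wrap(true), plus(wrap(true), plus(e, 3))); no other remaining equation mentions P.
Delete trivial equation true = true.
MGU = { W = plus(wrap(true), plus(e, 3)), T = wrap(plus(plus(wrap(true), plus(e, 3)), plus(wrap(true), plus(e, 3)))), P = branch(branch(e, wrap(plus(plus(wrap(true), plus(e, 3)), plus(wrap(true), plus(e, 3)))), a), wrap(true), plus(wrap(true), plus(e, 3))) }, so T = wrap(plus(plus(wrap(true), plus(e, 3)), plus(wrap(true), plus(e, 3)))).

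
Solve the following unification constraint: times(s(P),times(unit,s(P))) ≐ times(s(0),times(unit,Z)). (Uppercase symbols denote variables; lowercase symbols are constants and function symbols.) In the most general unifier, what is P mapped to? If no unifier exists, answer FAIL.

Decompose times/2: s(P) ≐ s(0),  times(unit,s(P)) ≐ times(unit,Z).
Decompose s/1: P ≐ 0.
Bind P := 0; substituting into the remaining equation gives: times(unit,s(0)) ≐ times(unit,Z).
Decompose times/2: unit ≐ unit,  s(0) ≐ Z.
Delete trivial equation unit ≐ unit.
Bind Z := s(0).
MGU = { P ↦ 0, Z ↦ s(0) }, so P ↦ 0.

0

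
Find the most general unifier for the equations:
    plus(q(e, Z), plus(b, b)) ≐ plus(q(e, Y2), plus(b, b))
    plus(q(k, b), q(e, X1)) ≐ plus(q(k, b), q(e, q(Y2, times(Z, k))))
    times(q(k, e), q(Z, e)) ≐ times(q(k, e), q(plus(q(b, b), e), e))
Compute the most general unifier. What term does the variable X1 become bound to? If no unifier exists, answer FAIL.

Decompose plus/2: q(e, Z) ≐ q(e, Y2),  plus(b, b) ≐ plus(b, b).
Decompose q/2: e ≐ e,  Z ≐ Y2.
Delete trivial equation e ≐ e.
Bind Z := Y2; substituting into the 2 remaining equations that mention Z gives: plus(q(k, b), q(e, X1)) ≐ plus(q(k, b), q(e, q(Y2, times(Y2, k)))),  times(q(k, e), q(Y2, e)) ≐ times(q(k, e), q(plus(q(b, b), e), e)).
Delete trivial equation plus(b, b) ≐ plus(b, b).
Decompose plus/2: q(k, b) ≐ q(k, b),  q(e, X1) ≐ q(e, q(Y2, times(Y2, k))).
Delete trivial equation q(k, b) ≐ q(k, b).
Decompose q/2: e ≐ e,  X1 ≐ q(Y2, times(Y2, k)).
Delete trivial equation e ≐ e.
Bind X1 := q(Y2, times(Y2, k)); no other remaining equation mentions X1.
Decompose times/2: q(k, e) ≐ q(k, e),  q(Y2, e) ≐ q(plus(q(b, b), e), e).
Delete trivial equation q(k, e) ≐ q(k, e).
Decompose q/2: Y2 ≐ plus(q(b, b), e),  e ≐ e.
Bind Y2 := plus(q(b, b), e); no other remaining equation mentions Y2. Substituting into the earlier bindings gives Z := plus(q(b, b), e), X1 := q(plus(q(b, b), e), times(plus(q(b, b), e), k)).
Delete trivial equation e ≐ e.
MGU = { Z -> plus(q(b, b), e), X1 -> q(plus(q(b, b), e), times(plus(q(b, b), e), k)), Y2 -> plus(q(b, b), e) }, so X1 -> q(plus(q(b, b), e), times(plus(q(b, b), e), k)).

q(plus(q(b, b), e), times(plus(q(b, b), e), k))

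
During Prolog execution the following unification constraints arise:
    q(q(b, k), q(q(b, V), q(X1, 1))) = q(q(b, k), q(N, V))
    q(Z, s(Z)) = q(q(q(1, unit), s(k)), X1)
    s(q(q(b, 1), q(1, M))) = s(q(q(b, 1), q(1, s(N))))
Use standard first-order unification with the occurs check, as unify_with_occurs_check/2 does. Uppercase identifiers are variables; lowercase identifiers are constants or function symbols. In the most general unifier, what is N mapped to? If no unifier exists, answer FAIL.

Decompose q/2: q(b, k) = q(b, k),  q(q(b, V), q(X1, 1)) = q(N, V).
Delete trivial equation q(b, k) = q(b, k).
Decompose q/2: q(b, V) = N,  q(X1, 1) = V.
Bind N := q(b, V); substituting into the one remaining equation that mentions N gives: s(q(q(b, 1), q(1, M))) = s(q(q(b, 1), q(1, s(q(b, V))))).
Bind V := q(X1, 1); substituting into the one remaining equation that mentions V gives: s(q(q(b, 1), q(1, M))) = s(q(q(b, 1), q(1, s(q(b, q(X1, 1)))))). Substituting into the earlier binding gives N := q(b, q(X1, 1)).
Decompose q/2: Z = q(q(1, unit), s(k)),  s(Z) = X1.
Bind Z := q(q(1, unit), s(k)); substituting into the one remaining equation that mentions Z gives: s(q(q(1, unit), s(k))) = X1.
Bind X1 := s(q(q(1, unit), s(k))); substituting into the remaining equation gives: s(q(q(b, 1), q(1, M))) = s(q(q(b, 1), q(1, s(q(b, q(s(q(q(1, unit), s(k))), 1)))))). Substituting into the earlier bindings gives N := q(b, q(s(q(q(1, unit), s(k))), 1)), V := q(s(q(q(1, unit), s(k))), 1).
Decompose s/1: q(q(b, 1), q(1, M)) = q(q(b, 1), q(1, s(q(b, q(s(q(q(1, unit), s(k))), 1))))).
Decompose q/2: q(b, 1) = q(b, 1),  q(1, M) = q(1, s(q(b, q(s(q(q(1, unit), s(k))), 1)))).
Delete trivial equation q(b, 1) = q(b, 1).
Decompose q/2: 1 = 1,  M = s(q(b, q(s(q(q(1, unit), s(k))), 1))).
Delete trivial equation 1 = 1.
Bind M := s(q(b, q(s(q(q(1, unit), s(k))), 1))).
MGU = { N ↦ q(b, q(s(q(q(1, unit), s(k))), 1)), V ↦ q(s(q(q(1, unit), s(k))), 1), Z ↦ q(q(1, unit), s(k)), X1 ↦ s(q(q(1, unit), s(k))), M ↦ s(q(b, q(s(q(q(1, unit), s(k))), 1))) }, so N ↦ q(b, q(s(q(q(1, unit), s(k))), 1)).

q(b, q(s(q(q(1, unit), s(k))), 1))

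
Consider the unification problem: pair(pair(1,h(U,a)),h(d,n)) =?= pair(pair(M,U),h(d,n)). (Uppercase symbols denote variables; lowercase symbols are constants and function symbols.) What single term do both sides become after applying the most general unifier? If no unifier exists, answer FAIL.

FAIL

Decompose pair/2: pair(1,h(U,a)) =?= pair(M,U),  h(d,n) =?= h(d,n).
Decompose pair/2: 1 =?= M,  h(U,a) =?= U.
Bind M := 1; no other remaining equation mentions M.
Occurs check fails: U occurs in h(U,a); the equation U =?= h(U,a) has no finite solution.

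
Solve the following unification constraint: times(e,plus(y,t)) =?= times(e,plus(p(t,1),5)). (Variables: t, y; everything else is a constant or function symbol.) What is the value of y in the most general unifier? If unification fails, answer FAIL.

Decompose times/2: e =?= e,  plus(y,t) =?= plus(p(t,1),5).
Delete trivial equation e =?= e.
Decompose plus/2: y =?= p(t,1),  t =?= 5.
Bind y := p(t,1); no other remaining equation mentions y.
Bind t := 5. Substituting into the earlier binding gives y := p(5,1).
MGU = { y -> p(5,1), t -> 5 }, so y -> p(5,1).

p(5,1)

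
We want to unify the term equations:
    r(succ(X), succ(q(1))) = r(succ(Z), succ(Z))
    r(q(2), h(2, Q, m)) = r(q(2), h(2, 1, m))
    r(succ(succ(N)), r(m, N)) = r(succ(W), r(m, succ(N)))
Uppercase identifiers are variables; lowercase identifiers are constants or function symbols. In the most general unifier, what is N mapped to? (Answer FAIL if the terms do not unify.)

Decompose r/2: succ(X) = succ(Z),  succ(q(1)) = succ(Z).
Decompose succ/1: X = Z.
Bind X := Z; no other remaining equation mentions X.
Decompose succ/1: q(1) = Z.
Bind Z := q(1); no other remaining equation mentions Z. Substituting into the earlier binding gives X := q(1).
Decompose r/2: q(2) = q(2),  h(2, Q, m) = h(2, 1, m).
Delete trivial equation q(2) = q(2).
Decompose h/3: 2 = 2,  Q = 1,  m = m.
Delete trivial equation 2 = 2.
Bind Q := 1; no other remaining equation mentions Q.
Delete trivial equation m = m.
Decompose r/2: succ(succ(N)) = succ(W),  r(m, N) = r(m, succ(N)).
Decompose succ/1: succ(N) = W.
Bind W := succ(N); no other remaining equation mentions W.
Decompose r/2: m = m,  N = succ(N).
Delete trivial equation m = m.
Occurs check fails: N occurs in succ(N); the equation N = succ(N) has no finite solution.

FAIL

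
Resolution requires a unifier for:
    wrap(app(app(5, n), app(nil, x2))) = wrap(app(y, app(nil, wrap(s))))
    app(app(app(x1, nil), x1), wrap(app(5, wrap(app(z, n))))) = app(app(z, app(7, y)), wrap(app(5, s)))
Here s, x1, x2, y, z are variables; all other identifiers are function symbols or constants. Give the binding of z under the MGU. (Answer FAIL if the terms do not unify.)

app(app(7, app(5, n)), nil)

Decompose wrap/1: app(app(5, n), app(nil, x2)) = app(y, app(nil, wrap(s))).
Decompose app/2: app(5, n) = y,  app(nil, x2) = app(nil, wrap(s)).
Bind y := app(5, n); substituting into the one remaining equation that mentions y gives: app(app(app(x1, nil), x1), wrap(app(5, wrap(app(z, n))))) = app(app(z, app(7, app(5, n))), wrap(app(5, s))).
Decompose app/2: nil = nil,  x2 = wrap(s).
Delete trivial equation nil = nil.
Bind x2 := wrap(s); no other remaining equation mentions x2.
Decompose app/2: app(app(x1, nil), x1) = app(z, app(7, app(5, n))),  wrap(app(5, wrap(app(z, n)))) = wrap(app(5, s)).
Decompose app/2: app(x1, nil) = z,  x1 = app(7, app(5, n)).
Bind z := app(x1, nil); substituting into the one remaining equation that mentions z gives: wrap(app(5, wrap(app(app(x1, nil), n)))) = wrap(app(5, s)).
Bind x1 := app(7, app(5, n)); substituting into the remaining equation gives: wrap(app(5, wrap(app(app(app(7, app(5, n)), nil), n)))) = wrap(app(5, s)). Substituting into the earlier binding gives z := app(app(7, app(5, n)), nil).
Decompose wrap/1: app(5, wrap(app(app(app(7, app(5, n)), nil), n))) = app(5, s).
Decompose app/2: 5 = 5,  wrap(app(app(app(7, app(5, n)), nil), n)) = s.
Delete trivial equation 5 = 5.
Bind s := wrap(app(app(app(7, app(5, n)), nil), n)). Substituting into the earlier binding gives x2 := wrap(wrap(app(app(app(7, app(5, n)), nil), n))).
MGU = { y -> app(5, n), x2 -> wrap(wrap(app(app(app(7, app(5, n)), nil), n))), z -> app(app(7, app(5, n)), nil), x1 -> app(7, app(5, n)), s -> wrap(app(app(app(7, app(5, n)), nil), n)) }, so z -> app(app(7, app(5, n)), nil).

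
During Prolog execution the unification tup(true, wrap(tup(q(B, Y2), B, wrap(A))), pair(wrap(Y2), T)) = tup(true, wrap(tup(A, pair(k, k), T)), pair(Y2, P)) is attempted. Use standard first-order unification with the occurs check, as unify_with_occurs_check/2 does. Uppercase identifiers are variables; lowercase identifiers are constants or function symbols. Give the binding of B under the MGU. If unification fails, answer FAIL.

Decompose tup/3: true = true,  wrap(tup(q(B, Y2), B, wrap(A))) = wrap(tup(A, pair(k, k), T)),  pair(wrap(Y2), T) = pair(Y2, P).
Delete trivial equation true = true.
Decompose wrap/1: tup(q(B, Y2), B, wrap(A)) = tup(A, pair(k, k), T).
Decompose tup/3: q(B, Y2) = A,  B = pair(k, k),  wrap(A) = T.
Bind A := q(B, Y2); substituting into the one remaining equation that mentions A gives: wrap(q(B, Y2)) = T.
Bind B := pair(k, k); substituting into the one remaining equation that mentions B gives: wrap(q(pair(k, k), Y2)) = T. Substituting into the earlier binding gives A := q(pair(k, k), Y2).
Bind T := wrap(q(pair(k, k), Y2)); substituting into the remaining equation gives: pair(wrap(Y2), wrap(q(pair(k, k), Y2))) = pair(Y2, P).
Decompose pair/2: wrap(Y2) = Y2,  wrap(q(pair(k, k), Y2)) = P.
Occurs check fails: Y2 occurs in wrap(Y2); the equation Y2 = wrap(Y2) has no finite solution.

FAIL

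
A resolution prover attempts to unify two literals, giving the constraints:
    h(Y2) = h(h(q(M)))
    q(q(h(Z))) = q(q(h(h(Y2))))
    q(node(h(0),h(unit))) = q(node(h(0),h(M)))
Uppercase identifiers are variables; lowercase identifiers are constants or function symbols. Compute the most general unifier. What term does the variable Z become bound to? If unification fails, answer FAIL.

Decompose h/1: Y2 = h(q(M)).
Bind Y2 := h(q(M)); substituting into the one remaining equation that mentions Y2 gives: q(q(h(Z))) = q(q(h(h(h(q(M)))))).
Decompose q/1: q(h(Z)) = q(h(h(h(q(M))))).
Decompose q/1: h(Z) = h(h(h(q(M)))).
Decompose h/1: Z = h(h(q(M))).
Bind Z := h(h(q(M))); no other remaining equation mentions Z.
Decompose q/1: node(h(0),h(unit)) = node(h(0),h(M)).
Decompose node/2: h(0) = h(0),  h(unit) = h(M).
Delete trivial equation h(0) = h(0).
Decompose h/1: unit = M.
Bind M := unit. Substituting into the earlier bindings gives Y2 := h(q(unit)), Z := h(h(q(unit))).
MGU = { Y2 := h(q(unit)), Z := h(h(q(unit))), M := unit }, so Z := h(h(q(unit))).

h(h(q(unit)))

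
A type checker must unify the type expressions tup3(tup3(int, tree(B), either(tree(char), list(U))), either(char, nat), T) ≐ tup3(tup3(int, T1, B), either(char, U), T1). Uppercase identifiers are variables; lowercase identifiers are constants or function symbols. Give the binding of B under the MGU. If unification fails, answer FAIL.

Decompose tup3/3: tup3(int, tree(B), either(tree(char), list(U))) ≐ tup3(int, T1, B),  either(char, nat) ≐ either(char, U),  T ≐ T1.
Decompose tup3/3: int ≐ int,  tree(B) ≐ T1,  either(tree(char), list(U)) ≐ B.
Delete trivial equation int ≐ int.
Bind T1 := tree(B); substituting into the one remaining equation that mentions T1 gives: T ≐ tree(B).
Bind B := either(tree(char), list(U)); substituting into the one remaining equation that mentions B gives: T ≐ tree(either(tree(char), list(U))). Substituting into the earlier binding gives T1 := tree(either(tree(char), list(U))).
Decompose either/2: char ≐ char,  nat ≐ U.
Delete trivial equation char ≐ char.
Bind U := nat; substituting into the remaining equation gives: T ≐ tree(either(tree(char), list(nat))). Substituting into the earlier bindings gives T1 := tree(either(tree(char), list(nat))), B := either(tree(char), list(nat)).
Bind T := tree(either(tree(char), list(nat))).
MGU = { T1 ↦ tree(either(tree(char), list(nat))), B ↦ either(tree(char), list(nat)), U ↦ nat, T ↦ tree(either(tree(char), list(nat))) }, so B ↦ either(tree(char), list(nat)).

either(tree(char), list(nat))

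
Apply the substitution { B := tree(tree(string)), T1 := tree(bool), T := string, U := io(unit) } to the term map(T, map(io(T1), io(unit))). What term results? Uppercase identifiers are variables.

Replace each occurrence of T1 with tree(bool).
Replace each occurrence of T with string.
Result: map(string, map(io(tree(bool)), io(unit))).

map(string, map(io(tree(bool)), io(unit)))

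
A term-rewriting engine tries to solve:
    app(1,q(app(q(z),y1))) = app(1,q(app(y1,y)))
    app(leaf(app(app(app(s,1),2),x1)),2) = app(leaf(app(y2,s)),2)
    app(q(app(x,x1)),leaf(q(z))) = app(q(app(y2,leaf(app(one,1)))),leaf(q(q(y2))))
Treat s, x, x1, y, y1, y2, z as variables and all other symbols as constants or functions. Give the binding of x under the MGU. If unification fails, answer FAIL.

app(app(leaf(app(one,1)),1),2)

Decompose app/2: 1 = 1,  q(app(q(z),y1)) = q(app(y1,y)).
Delete trivial equation 1 = 1.
Decompose q/1: app(q(z),y1) = app(y1,y).
Decompose app/2: q(z) = y1,  y1 = y.
Bind y1 := q(z); substituting into the one remaining equation that mentions y1 gives: q(z) = y.
Bind y := q(z); no other remaining equation mentions y.
Decompose app/2: leaf(app(app(app(s,1),2),x1)) = leaf(app(y2,s)),  2 = 2.
Decompose leaf/1: app(app(app(s,1),2),x1) = app(y2,s).
Decompose app/2: app(app(s,1),2) = y2,  x1 = s.
Bind y2 := app(app(s,1),2); substituting into the one remaining equation that mentions y2 gives: app(q(app(x,x1)),leaf(q(z))) = app(q(app(app(app(s,1),2),leaf(app(one,1)))),leaf(q(q(app(app(s,1),2))))).
Bind x1 := s; substituting into the one remaining equation that mentions x1 gives: app(q(app(x,s)),leaf(q(z))) = app(q(app(app(app(s,1),2),leaf(app(one,1)))),leaf(q(q(app(app(s,1),2))))).
Delete trivial equation 2 = 2.
Decompose app/2: q(app(x,s)) = q(app(app(app(s,1),2),leaf(app(one,1)))),  leaf(q(z)) = leaf(q(q(app(app(s,1),2)))).
Decompose q/1: app(x,s) = app(app(app(s,1),2),leaf(app(one,1))).
Decompose app/2: x = app(app(s,1),2),  s = leaf(app(one,1)).
Bind x := app(app(s,1),2); no other remaining equation mentions x.
Bind s := leaf(app(one,1)); substituting into the remaining equation gives: leaf(q(z)) = leaf(q(q(app(app(leaf(app(one,1)),1),2)))). Substituting into the earlier bindings gives y2 := app(app(leaf(app(one,1)),1),2), x1 := leaf(app(one,1)), x := app(app(leaf(app(one,1)),1),2).
Decompose leaf/1: q(z) = q(q(app(app(leaf(app(one,1)),1),2))).
Decompose q/1: z = q(app(app(leaf(app(one,1)),1),2)).
Bind z := q(app(app(leaf(app(one,1)),1),2)). Substituting into the earlier bindings gives y1 := q(q(app(app(leaf(app(one,1)),1),2))), y := q(q(app(app(leaf(app(one,1)),1),2))).
MGU = { y1 -> q(q(app(app(leaf(app(one,1)),1),2))), y -> q(q(app(app(leaf(app(one,1)),1),2))), y2 -> app(app(leaf(app(one,1)),1),2), x1 -> leaf(app(one,1)), x -> app(app(leaf(app(one,1)),1),2), s -> leaf(app(one,1)), z -> q(app(app(leaf(app(one,1)),1),2)) }, so x -> app(app(leaf(app(one,1)),1),2).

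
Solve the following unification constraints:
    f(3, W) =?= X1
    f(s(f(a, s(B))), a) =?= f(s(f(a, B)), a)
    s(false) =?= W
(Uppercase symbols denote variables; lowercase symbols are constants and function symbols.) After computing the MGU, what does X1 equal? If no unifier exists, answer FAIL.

FAIL

Bind X1 := f(3, W); no other remaining equation mentions X1.
Decompose f/2: s(f(a, s(B))) =?= s(f(a, B)),  a =?= a.
Decompose s/1: f(a, s(B)) =?= f(a, B).
Decompose f/2: a =?= a,  s(B) =?= B.
Delete trivial equation a =?= a.
Occurs check fails: B occurs in s(B); the equation B =?= s(B) has no finite solution.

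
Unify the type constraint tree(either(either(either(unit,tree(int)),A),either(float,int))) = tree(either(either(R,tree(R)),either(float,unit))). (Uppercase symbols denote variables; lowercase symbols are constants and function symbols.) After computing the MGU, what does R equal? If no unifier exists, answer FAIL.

Decompose tree/1: either(either(either(unit,tree(int)),A),either(float,int)) = either(either(R,tree(R)),either(float,unit)).
Decompose either/2: either(either(unit,tree(int)),A) = either(R,tree(R)),  either(float,int) = either(float,unit).
Decompose either/2: either(unit,tree(int)) = R,  A = tree(R).
Bind R := either(unit,tree(int)); substituting into the one remaining equation that mentions R gives: A = tree(either(unit,tree(int))).
Bind A := tree(either(unit,tree(int))); no other remaining equation mentions A.
Decompose either/2: float = float,  int = unit.
Delete trivial equation float = float.
Clash: constants int and unit differ; no unifier exists.

FAIL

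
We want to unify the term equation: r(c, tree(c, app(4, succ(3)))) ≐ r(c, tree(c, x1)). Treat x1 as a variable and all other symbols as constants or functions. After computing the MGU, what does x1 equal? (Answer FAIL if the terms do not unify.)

app(4, succ(3))

Decompose r/2: c ≐ c,  tree(c, app(4, succ(3))) ≐ tree(c, x1).
Delete trivial equation c ≐ c.
Decompose tree/2: c ≐ c,  app(4, succ(3)) ≐ x1.
Delete trivial equation c ≐ c.
Bind x1 := app(4, succ(3)).
MGU = { x1 ↦ app(4, succ(3)) }, so x1 ↦ app(4, succ(3)).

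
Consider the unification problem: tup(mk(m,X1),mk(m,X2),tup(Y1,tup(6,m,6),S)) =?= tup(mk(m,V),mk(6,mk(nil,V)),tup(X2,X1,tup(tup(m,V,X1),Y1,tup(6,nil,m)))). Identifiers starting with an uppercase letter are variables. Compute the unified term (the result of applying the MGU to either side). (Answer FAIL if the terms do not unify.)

Decompose tup/3: mk(m,X1) =?= mk(m,V),  mk(m,X2) =?= mk(6,mk(nil,V)),  tup(Y1,tup(6,m,6),S) =?= tup(X2,X1,tup(tup(m,V,X1),Y1,tup(6,nil,m))).
Decompose mk/2: m =?= m,  X1 =?= V.
Delete trivial equation m =?= m.
Bind X1 := V; substituting into the one remaining equation that mentions X1 gives: tup(Y1,tup(6,m,6),S) =?= tup(X2,V,tup(tup(m,V,V),Y1,tup(6,nil,m))).
Decompose mk/2: m =?= 6,  X2 =?= mk(nil,V).
Clash: constants m and 6 differ; no unifier exists.

FAIL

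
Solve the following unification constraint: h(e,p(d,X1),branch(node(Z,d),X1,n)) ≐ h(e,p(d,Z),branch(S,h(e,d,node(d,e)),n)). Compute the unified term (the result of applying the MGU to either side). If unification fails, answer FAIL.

Decompose h/3: e ≐ e,  p(d,X1) ≐ p(d,Z),  branch(node(Z,d),X1,n) ≐ branch(S,h(e,d,node(d,e)),n).
Delete trivial equation e ≐ e.
Decompose p/2: d ≐ d,  X1 ≐ Z.
Delete trivial equation d ≐ d.
Bind X1 := Z; substituting into the remaining equation gives: branch(node(Z,d),Z,n) ≐ branch(S,h(e,d,node(d,e)),n).
Decompose branch/3: node(Z,d) ≐ S,  Z ≐ h(e,d,node(d,e)),  n ≐ n.
Bind S := node(Z,d); no other remaining equation mentions S.
Bind Z := h(e,d,node(d,e)); no other remaining equation mentions Z. Substituting into the earlier bindings gives X1 := h(e,d,node(d,e)), S := node(h(e,d,node(d,e)),d).
Delete trivial equation n ≐ n.
Applying the MGU to either side gives h(e,p(d,h(e,d,node(d,e))),branch(node(h(e,d,node(d,e)),d),h(e,d,node(d,e)),n)).

h(e,p(d,h(e,d,node(d,e))),branch(node(h(e,d,node(d,e)),d),h(e,d,node(d,e)),n))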